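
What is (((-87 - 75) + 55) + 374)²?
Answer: 71289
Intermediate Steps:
(((-87 - 75) + 55) + 374)² = ((-162 + 55) + 374)² = (-107 + 374)² = 267² = 71289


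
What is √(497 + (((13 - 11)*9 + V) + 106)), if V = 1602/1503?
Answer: √17348795/167 ≈ 24.941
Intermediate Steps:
V = 178/167 (V = 1602*(1/1503) = 178/167 ≈ 1.0659)
√(497 + (((13 - 11)*9 + V) + 106)) = √(497 + (((13 - 11)*9 + 178/167) + 106)) = √(497 + ((2*9 + 178/167) + 106)) = √(497 + ((18 + 178/167) + 106)) = √(497 + (3184/167 + 106)) = √(497 + 20886/167) = √(103885/167) = √17348795/167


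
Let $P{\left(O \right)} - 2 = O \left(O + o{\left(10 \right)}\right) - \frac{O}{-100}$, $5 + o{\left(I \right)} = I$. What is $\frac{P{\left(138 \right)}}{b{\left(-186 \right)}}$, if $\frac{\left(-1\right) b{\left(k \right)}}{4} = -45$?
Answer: $\frac{986869}{9000} \approx 109.65$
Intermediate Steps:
$b{\left(k \right)} = 180$ ($b{\left(k \right)} = \left(-4\right) \left(-45\right) = 180$)
$o{\left(I \right)} = -5 + I$
$P{\left(O \right)} = 2 + \frac{O}{100} + O \left(5 + O\right)$ ($P{\left(O \right)} = 2 + \left(O \left(O + \left(-5 + 10\right)\right) - \frac{O}{-100}\right) = 2 + \left(O \left(O + 5\right) - O \left(- \frac{1}{100}\right)\right) = 2 + \left(O \left(5 + O\right) - - \frac{O}{100}\right) = 2 + \left(O \left(5 + O\right) + \frac{O}{100}\right) = 2 + \left(\frac{O}{100} + O \left(5 + O\right)\right) = 2 + \frac{O}{100} + O \left(5 + O\right)$)
$\frac{P{\left(138 \right)}}{b{\left(-186 \right)}} = \frac{2 + 138^{2} + \frac{501}{100} \cdot 138}{180} = \left(2 + 19044 + \frac{34569}{50}\right) \frac{1}{180} = \frac{986869}{50} \cdot \frac{1}{180} = \frac{986869}{9000}$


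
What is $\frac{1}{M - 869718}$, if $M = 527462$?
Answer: $- \frac{1}{342256} \approx -2.9218 \cdot 10^{-6}$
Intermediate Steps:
$\frac{1}{M - 869718} = \frac{1}{527462 - 869718} = \frac{1}{-342256} = - \frac{1}{342256}$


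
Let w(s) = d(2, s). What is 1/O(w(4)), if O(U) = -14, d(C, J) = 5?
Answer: -1/14 ≈ -0.071429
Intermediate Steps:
w(s) = 5
1/O(w(4)) = 1/(-14) = -1/14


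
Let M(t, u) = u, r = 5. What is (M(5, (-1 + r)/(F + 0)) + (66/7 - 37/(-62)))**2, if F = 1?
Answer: 37051569/188356 ≈ 196.71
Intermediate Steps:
(M(5, (-1 + r)/(F + 0)) + (66/7 - 37/(-62)))**2 = ((-1 + 5)/(1 + 0) + (66/7 - 37/(-62)))**2 = (4/1 + (66*(1/7) - 37*(-1/62)))**2 = (4*1 + (66/7 + 37/62))**2 = (4 + 4351/434)**2 = (6087/434)**2 = 37051569/188356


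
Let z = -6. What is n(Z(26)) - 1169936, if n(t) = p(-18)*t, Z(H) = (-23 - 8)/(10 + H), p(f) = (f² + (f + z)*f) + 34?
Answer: -21071093/18 ≈ -1.1706e+6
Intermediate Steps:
p(f) = 34 + f² + f*(-6 + f) (p(f) = (f² + (f - 6)*f) + 34 = (f² + (-6 + f)*f) + 34 = (f² + f*(-6 + f)) + 34 = 34 + f² + f*(-6 + f))
Z(H) = -31/(10 + H)
n(t) = 790*t (n(t) = (34 - 6*(-18) + 2*(-18)²)*t = (34 + 108 + 2*324)*t = (34 + 108 + 648)*t = 790*t)
n(Z(26)) - 1169936 = 790*(-31/(10 + 26)) - 1169936 = 790*(-31/36) - 1169936 = -12245/18 - 1169936 = -21071093/18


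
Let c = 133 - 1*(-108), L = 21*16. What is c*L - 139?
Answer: 80837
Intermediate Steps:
L = 336
c = 241 (c = 133 + 108 = 241)
c*L - 139 = 241*336 - 139 = 80976 - 139 = 80837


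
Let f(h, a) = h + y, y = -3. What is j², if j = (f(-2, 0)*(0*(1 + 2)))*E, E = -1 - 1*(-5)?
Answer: 0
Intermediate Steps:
f(h, a) = -3 + h (f(h, a) = h - 3 = -3 + h)
E = 4 (E = -1 + 5 = 4)
j = 0 (j = ((-3 - 2)*(0*(1 + 2)))*4 = -0*3*4 = -5*0*4 = 0*4 = 0)
j² = 0² = 0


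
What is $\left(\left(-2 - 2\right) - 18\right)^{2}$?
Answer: $484$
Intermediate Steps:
$\left(\left(-2 - 2\right) - 18\right)^{2} = \left(-4 - 18\right)^{2} = \left(-22\right)^{2} = 484$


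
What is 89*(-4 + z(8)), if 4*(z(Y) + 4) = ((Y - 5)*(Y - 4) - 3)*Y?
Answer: 890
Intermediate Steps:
z(Y) = -4 + Y*(-3 + (-5 + Y)*(-4 + Y))/4 (z(Y) = -4 + (((Y - 5)*(Y - 4) - 3)*Y)/4 = -4 + (((-5 + Y)*(-4 + Y) - 3)*Y)/4 = -4 + ((-3 + (-5 + Y)*(-4 + Y))*Y)/4 = -4 + (Y*(-3 + (-5 + Y)*(-4 + Y)))/4 = -4 + Y*(-3 + (-5 + Y)*(-4 + Y))/4)
89*(-4 + z(8)) = 89*(-4 + (-4 - 9/4*8**2 + (1/4)*8**3 + (17/4)*8)) = 89*(-4 + (-4 - 9/4*64 + (1/4)*512 + 34)) = 89*(-4 + (-4 - 144 + 128 + 34)) = 89*(-4 + 14) = 89*10 = 890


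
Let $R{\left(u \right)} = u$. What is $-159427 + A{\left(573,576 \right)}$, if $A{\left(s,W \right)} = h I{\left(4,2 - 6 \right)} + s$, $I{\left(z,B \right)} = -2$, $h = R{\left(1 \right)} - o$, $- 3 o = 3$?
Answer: $-158858$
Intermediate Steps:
$o = -1$ ($o = \left(- \frac{1}{3}\right) 3 = -1$)
$h = 2$ ($h = 1 - -1 = 1 + 1 = 2$)
$A{\left(s,W \right)} = -4 + s$ ($A{\left(s,W \right)} = 2 \left(-2\right) + s = -4 + s$)
$-159427 + A{\left(573,576 \right)} = -159427 + \left(-4 + 573\right) = -159427 + 569 = -158858$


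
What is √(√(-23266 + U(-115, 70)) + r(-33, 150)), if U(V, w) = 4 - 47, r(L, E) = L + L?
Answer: √(-66 + I*√23309) ≈ 7.0827 + 10.778*I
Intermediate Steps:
r(L, E) = 2*L
U(V, w) = -43
√(√(-23266 + U(-115, 70)) + r(-33, 150)) = √(√(-23266 - 43) + 2*(-33)) = √(√(-23309) - 66) = √(I*√23309 - 66) = √(-66 + I*√23309)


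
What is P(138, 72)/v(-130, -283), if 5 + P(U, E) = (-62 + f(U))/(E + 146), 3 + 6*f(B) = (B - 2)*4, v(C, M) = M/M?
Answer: -6371/1308 ≈ -4.8708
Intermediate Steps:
v(C, M) = 1
f(B) = -11/6 + 2*B/3 (f(B) = -½ + ((B - 2)*4)/6 = -½ + ((-2 + B)*4)/6 = -½ + (-8 + 4*B)/6 = -½ + (-4/3 + 2*B/3) = -11/6 + 2*B/3)
P(U, E) = -5 + (-383/6 + 2*U/3)/(146 + E) (P(U, E) = -5 + (-62 + (-11/6 + 2*U/3))/(E + 146) = -5 + (-383/6 + 2*U/3)/(146 + E))
P(138, 72)/v(-130, -283) = ((-4763 - 30*72 + 4*138)/(6*(146 + 72)))/1 = ((⅙)*(-4763 - 2160 + 552)/218)*1 = ((⅙)*(1/218)*(-6371))*1 = -6371/1308*1 = -6371/1308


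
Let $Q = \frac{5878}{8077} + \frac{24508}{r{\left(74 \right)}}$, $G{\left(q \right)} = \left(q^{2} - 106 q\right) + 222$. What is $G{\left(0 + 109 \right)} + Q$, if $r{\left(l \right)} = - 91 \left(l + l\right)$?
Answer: $\frac{14900500638}{27195259} \approx 547.91$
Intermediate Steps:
$r{\left(l \right)} = - 182 l$ ($r{\left(l \right)} = - 91 \cdot 2 l = - 182 l$)
$G{\left(q \right)} = 222 + q^{2} - 106 q$
$Q = - \frac{29696553}{27195259}$ ($Q = \frac{5878}{8077} + \frac{24508}{\left(-182\right) 74} = 5878 \cdot \frac{1}{8077} + \frac{24508}{-13468} = \frac{5878}{8077} + 24508 \left(- \frac{1}{13468}\right) = \frac{5878}{8077} - \frac{6127}{3367} = - \frac{29696553}{27195259} \approx -1.092$)
$G{\left(0 + 109 \right)} + Q = \left(222 + \left(0 + 109\right)^{2} - 106 \left(0 + 109\right)\right) - \frac{29696553}{27195259} = \left(222 + 109^{2} - 11554\right) - \frac{29696553}{27195259} = \left(222 + 11881 - 11554\right) - \frac{29696553}{27195259} = 549 - \frac{29696553}{27195259} = \frac{14900500638}{27195259}$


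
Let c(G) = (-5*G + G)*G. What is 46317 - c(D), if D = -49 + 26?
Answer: 48433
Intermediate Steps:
D = -23
c(G) = -4*G² (c(G) = (-4*G)*G = -4*G²)
46317 - c(D) = 46317 - (-4)*(-23)² = 46317 - (-4)*529 = 46317 - 1*(-2116) = 46317 + 2116 = 48433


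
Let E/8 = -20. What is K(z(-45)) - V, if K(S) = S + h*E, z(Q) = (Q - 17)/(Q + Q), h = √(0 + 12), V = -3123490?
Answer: 140557081/45 - 320*√3 ≈ 3.1229e+6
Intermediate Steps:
E = -160 (E = 8*(-20) = -160)
h = 2*√3 (h = √12 = 2*√3 ≈ 3.4641)
z(Q) = (-17 + Q)/(2*Q) (z(Q) = (-17 + Q)/((2*Q)) = (-17 + Q)*(1/(2*Q)) = (-17 + Q)/(2*Q))
K(S) = S - 320*√3 (K(S) = S + (2*√3)*(-160) = S - 320*√3)
K(z(-45)) - V = ((½)*(-17 - 45)/(-45) - 320*√3) - 1*(-3123490) = ((½)*(-1/45)*(-62) - 320*√3) + 3123490 = (31/45 - 320*√3) + 3123490 = 140557081/45 - 320*√3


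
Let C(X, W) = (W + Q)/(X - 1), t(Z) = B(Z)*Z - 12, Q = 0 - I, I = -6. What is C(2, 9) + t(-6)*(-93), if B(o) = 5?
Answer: 3921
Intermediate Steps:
Q = 6 (Q = 0 - 1*(-6) = 0 + 6 = 6)
t(Z) = -12 + 5*Z (t(Z) = 5*Z - 12 = -12 + 5*Z)
C(X, W) = (6 + W)/(-1 + X) (C(X, W) = (W + 6)/(X - 1) = (6 + W)/(-1 + X))
C(2, 9) + t(-6)*(-93) = (6 + 9)/(-1 + 2) + (-12 + 5*(-6))*(-93) = 15/1 + (-12 - 30)*(-93) = 1*15 - 42*(-93) = 15 + 3906 = 3921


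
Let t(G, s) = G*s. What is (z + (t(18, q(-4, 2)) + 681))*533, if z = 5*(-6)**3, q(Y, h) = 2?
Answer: -193479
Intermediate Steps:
z = -1080 (z = 5*(-216) = -1080)
(z + (t(18, q(-4, 2)) + 681))*533 = (-1080 + (18*2 + 681))*533 = (-1080 + (36 + 681))*533 = (-1080 + 717)*533 = -363*533 = -193479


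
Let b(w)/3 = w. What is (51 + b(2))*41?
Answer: 2337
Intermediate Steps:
b(w) = 3*w
(51 + b(2))*41 = (51 + 3*2)*41 = (51 + 6)*41 = 57*41 = 2337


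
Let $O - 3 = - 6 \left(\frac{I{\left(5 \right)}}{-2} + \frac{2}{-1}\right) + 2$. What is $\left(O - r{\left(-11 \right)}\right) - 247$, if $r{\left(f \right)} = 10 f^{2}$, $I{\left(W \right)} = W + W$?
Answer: $-1410$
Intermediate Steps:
$I{\left(W \right)} = 2 W$
$O = 47$ ($O = 3 - \left(-2 + 6 \left(\frac{2 \cdot 5}{-2} + \frac{2}{-1}\right)\right) = 3 - \left(-2 + 6 \left(10 \left(- \frac{1}{2}\right) + 2 \left(-1\right)\right)\right) = 3 - \left(-2 + 6 \left(-5 - 2\right)\right) = 3 + \left(\left(-6\right) \left(-7\right) + 2\right) = 3 + \left(42 + 2\right) = 3 + 44 = 47$)
$\left(O - r{\left(-11 \right)}\right) - 247 = \left(47 - 10 \left(-11\right)^{2}\right) - 247 = \left(47 - 10 \cdot 121\right) - 247 = \left(47 - 1210\right) - 247 = -1163 - 247 = -1410$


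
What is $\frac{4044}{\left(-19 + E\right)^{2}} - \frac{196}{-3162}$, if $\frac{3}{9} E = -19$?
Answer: $\frac{1739903}{2282964} \approx 0.76213$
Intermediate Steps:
$E = -57$ ($E = 3 \left(-19\right) = -57$)
$\frac{4044}{\left(-19 + E\right)^{2}} - \frac{196}{-3162} = \frac{4044}{\left(-19 - 57\right)^{2}} - \frac{196}{-3162} = \frac{4044}{\left(-76\right)^{2}} - - \frac{98}{1581} = \frac{4044}{5776} + \frac{98}{1581} = 4044 \cdot \frac{1}{5776} + \frac{98}{1581} = \frac{1011}{1444} + \frac{98}{1581} = \frac{1739903}{2282964}$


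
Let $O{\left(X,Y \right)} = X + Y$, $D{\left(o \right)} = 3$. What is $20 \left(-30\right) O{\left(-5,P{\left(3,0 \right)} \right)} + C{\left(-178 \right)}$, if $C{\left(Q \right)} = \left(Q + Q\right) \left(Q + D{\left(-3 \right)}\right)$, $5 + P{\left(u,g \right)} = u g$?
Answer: $68300$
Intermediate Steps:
$P{\left(u,g \right)} = -5 + g u$ ($P{\left(u,g \right)} = -5 + u g = -5 + g u$)
$C{\left(Q \right)} = 2 Q \left(3 + Q\right)$ ($C{\left(Q \right)} = \left(Q + Q\right) \left(Q + 3\right) = 2 Q \left(3 + Q\right)$)
$20 \left(-30\right) O{\left(-5,P{\left(3,0 \right)} \right)} + C{\left(-178 \right)} = 20 \left(-30\right) \left(-5 + \left(-5 + 0 \cdot 3\right)\right) + 2 \left(-178\right) \left(3 - 178\right) = - 600 \left(-5 + \left(-5 + 0\right)\right) + 2 \left(-178\right) \left(-175\right) = - 600 \left(-5 - 5\right) + 62300 = \left(-600\right) \left(-10\right) + 62300 = 6000 + 62300 = 68300$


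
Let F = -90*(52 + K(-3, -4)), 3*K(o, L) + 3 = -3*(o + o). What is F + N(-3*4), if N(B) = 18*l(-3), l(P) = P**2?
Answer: -4968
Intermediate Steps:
N(B) = 162 (N(B) = 18*(-3)**2 = 18*9 = 162)
K(o, L) = -1 - 2*o (K(o, L) = -1 + (-3*(o + o))/3 = -1 + (-6*o)/3 = -1 - 2*o)
F = -5130 (F = -90*(52 + (-1 - 2*(-3))) = -90*(52 + (-1 + 6)) = -90*(52 + 5) = -90*57 = -5130)
F + N(-3*4) = -5130 + 162 = -4968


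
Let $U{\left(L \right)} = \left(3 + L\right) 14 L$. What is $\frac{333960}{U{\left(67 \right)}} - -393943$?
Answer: $\frac{1293331567}{3283} \approx 3.9395 \cdot 10^{5}$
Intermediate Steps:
$U{\left(L \right)} = 14 L \left(3 + L\right)$
$\frac{333960}{U{\left(67 \right)}} - -393943 = \frac{333960}{14 \cdot 67 \left(3 + 67\right)} - -393943 = \frac{333960}{14 \cdot 67 \cdot 70} + 393943 = \frac{333960}{65660} + 393943 = 333960 \cdot \frac{1}{65660} + 393943 = \frac{16698}{3283} + 393943 = \frac{1293331567}{3283}$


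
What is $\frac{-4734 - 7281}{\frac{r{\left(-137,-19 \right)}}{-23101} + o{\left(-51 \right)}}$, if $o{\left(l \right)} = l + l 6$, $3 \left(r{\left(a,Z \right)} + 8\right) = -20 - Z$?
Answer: $\frac{832675545}{24741146} \approx 33.656$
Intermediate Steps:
$r{\left(a,Z \right)} = - \frac{44}{3} - \frac{Z}{3}$ ($r{\left(a,Z \right)} = -8 + \frac{-20 - Z}{3} = -8 - \left(\frac{20}{3} + \frac{Z}{3}\right) = - \frac{44}{3} - \frac{Z}{3}$)
$o{\left(l \right)} = 7 l$ ($o{\left(l \right)} = l + 6 l = 7 l$)
$\frac{-4734 - 7281}{\frac{r{\left(-137,-19 \right)}}{-23101} + o{\left(-51 \right)}} = \frac{-4734 - 7281}{\frac{- \frac{44}{3} - - \frac{19}{3}}{-23101} + 7 \left(-51\right)} = - \frac{12015}{\left(- \frac{44}{3} + \frac{19}{3}\right) \left(- \frac{1}{23101}\right) - 357} = - \frac{12015}{\left(- \frac{25}{3}\right) \left(- \frac{1}{23101}\right) - 357} = - \frac{12015}{\frac{25}{69303} - 357} = - \frac{12015}{- \frac{24741146}{69303}} = \left(-12015\right) \left(- \frac{69303}{24741146}\right) = \frac{832675545}{24741146}$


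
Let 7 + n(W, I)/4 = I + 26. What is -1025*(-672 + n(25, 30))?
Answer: 487900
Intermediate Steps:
n(W, I) = 76 + 4*I (n(W, I) = -28 + 4*(I + 26) = -28 + 4*(26 + I) = -28 + (104 + 4*I) = 76 + 4*I)
-1025*(-672 + n(25, 30)) = -1025*(-672 + (76 + 4*30)) = -1025*(-672 + (76 + 120)) = -1025*(-672 + 196) = -1025*(-476) = 487900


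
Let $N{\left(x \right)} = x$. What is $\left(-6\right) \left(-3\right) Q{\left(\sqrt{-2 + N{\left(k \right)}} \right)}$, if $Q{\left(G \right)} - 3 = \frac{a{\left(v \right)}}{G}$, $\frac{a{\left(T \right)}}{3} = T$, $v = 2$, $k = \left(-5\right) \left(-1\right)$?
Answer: $54 + 36 \sqrt{3} \approx 116.35$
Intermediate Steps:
$k = 5$
$a{\left(T \right)} = 3 T$
$Q{\left(G \right)} = 3 + \frac{6}{G}$ ($Q{\left(G \right)} = 3 + \frac{3 \cdot 2}{G} = 3 + \frac{6}{G}$)
$\left(-6\right) \left(-3\right) Q{\left(\sqrt{-2 + N{\left(k \right)}} \right)} = \left(-6\right) \left(-3\right) \left(3 + \frac{6}{\sqrt{-2 + 5}}\right) = 18 \left(3 + \frac{6}{\sqrt{3}}\right) = 18 \left(3 + 6 \frac{\sqrt{3}}{3}\right) = 18 \left(3 + 2 \sqrt{3}\right) = 54 + 36 \sqrt{3}$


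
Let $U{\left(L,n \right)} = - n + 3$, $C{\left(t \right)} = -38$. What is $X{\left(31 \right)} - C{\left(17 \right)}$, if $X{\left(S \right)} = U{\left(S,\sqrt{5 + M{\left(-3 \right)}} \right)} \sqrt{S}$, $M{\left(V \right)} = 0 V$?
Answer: $38 + \sqrt{31} \left(3 - \sqrt{5}\right) \approx 42.253$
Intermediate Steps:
$M{\left(V \right)} = 0$
$U{\left(L,n \right)} = 3 - n$
$X{\left(S \right)} = \sqrt{S} \left(3 - \sqrt{5}\right)$ ($X{\left(S \right)} = \left(3 - \sqrt{5 + 0}\right) \sqrt{S} = \left(3 - \sqrt{5}\right) \sqrt{S} = \sqrt{S} \left(3 - \sqrt{5}\right)$)
$X{\left(31 \right)} - C{\left(17 \right)} = \sqrt{31} \left(3 - \sqrt{5}\right) - -38 = \sqrt{31} \left(3 - \sqrt{5}\right) + 38 = 38 + \sqrt{31} \left(3 - \sqrt{5}\right)$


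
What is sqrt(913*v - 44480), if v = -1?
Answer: I*sqrt(45393) ≈ 213.06*I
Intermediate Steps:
sqrt(913*v - 44480) = sqrt(913*(-1) - 44480) = sqrt(-913 - 44480) = sqrt(-45393) = I*sqrt(45393)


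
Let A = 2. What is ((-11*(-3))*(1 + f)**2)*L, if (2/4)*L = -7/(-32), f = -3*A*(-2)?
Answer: 39039/16 ≈ 2439.9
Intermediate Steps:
f = 12 (f = -3*2*(-2) = -6*(-2) = 12)
L = 7/16 (L = 2*(-7/(-32)) = 2*(-7*(-1/32)) = 2*(7/32) = 7/16 ≈ 0.43750)
((-11*(-3))*(1 + f)**2)*L = ((-11*(-3))*(1 + 12)**2)*(7/16) = (33*13**2)*(7/16) = (33*169)*(7/16) = 5577*(7/16) = 39039/16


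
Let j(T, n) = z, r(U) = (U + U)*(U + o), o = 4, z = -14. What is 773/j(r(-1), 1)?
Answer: -773/14 ≈ -55.214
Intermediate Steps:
r(U) = 2*U*(4 + U) (r(U) = (U + U)*(U + 4) = (2*U)*(4 + U) = 2*U*(4 + U))
j(T, n) = -14
773/j(r(-1), 1) = 773/(-14) = 773*(-1/14) = -773/14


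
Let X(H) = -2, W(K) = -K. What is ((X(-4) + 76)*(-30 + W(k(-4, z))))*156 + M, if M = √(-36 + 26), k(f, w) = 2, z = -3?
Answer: -369408 + I*√10 ≈ -3.6941e+5 + 3.1623*I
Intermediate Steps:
M = I*√10 (M = √(-10) = I*√10 ≈ 3.1623*I)
((X(-4) + 76)*(-30 + W(k(-4, z))))*156 + M = ((-2 + 76)*(-30 - 1*2))*156 + I*√10 = (74*(-30 - 2))*156 + I*√10 = (74*(-32))*156 + I*√10 = -2368*156 + I*√10 = -369408 + I*√10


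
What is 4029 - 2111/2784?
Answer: 11214625/2784 ≈ 4028.2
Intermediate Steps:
4029 - 2111/2784 = 11214625/2784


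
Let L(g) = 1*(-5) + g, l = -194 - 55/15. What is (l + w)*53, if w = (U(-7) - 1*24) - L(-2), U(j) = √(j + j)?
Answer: -34132/3 + 53*I*√14 ≈ -11377.0 + 198.31*I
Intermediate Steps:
U(j) = √2*√j (U(j) = √(2*j) = √2*√j)
l = -593/3 (l = -194 - 55/15 = -194 - 1*11/3 = -194 - 11/3 = -593/3 ≈ -197.67)
L(g) = -5 + g
w = -17 + I*√14 (w = (√2*√(-7) - 1*24) - (-5 - 2) = (√2*(I*√7) - 24) - 1*(-7) = (I*√14 - 24) + 7 = (-24 + I*√14) + 7 = -17 + I*√14 ≈ -17.0 + 3.7417*I)
(l + w)*53 = (-593/3 + (-17 + I*√14))*53 = (-644/3 + I*√14)*53 = -34132/3 + 53*I*√14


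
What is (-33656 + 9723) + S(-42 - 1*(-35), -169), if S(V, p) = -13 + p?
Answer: -24115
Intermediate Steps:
(-33656 + 9723) + S(-42 - 1*(-35), -169) = (-33656 + 9723) + (-13 - 169) = -23933 - 182 = -24115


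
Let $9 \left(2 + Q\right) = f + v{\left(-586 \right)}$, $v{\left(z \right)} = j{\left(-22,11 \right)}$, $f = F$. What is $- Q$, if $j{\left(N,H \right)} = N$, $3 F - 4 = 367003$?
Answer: $- \frac{366887}{27} \approx -13588.0$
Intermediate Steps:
$F = \frac{367007}{3}$ ($F = \frac{4}{3} + \frac{1}{3} \cdot 367003 = \frac{4}{3} + \frac{367003}{3} = \frac{367007}{3} \approx 1.2234 \cdot 10^{5}$)
$f = \frac{367007}{3} \approx 1.2234 \cdot 10^{5}$
$v{\left(z \right)} = -22$
$Q = \frac{366887}{27}$ ($Q = -2 + \frac{\frac{367007}{3} - 22}{9} = -2 + \frac{1}{9} \cdot \frac{366941}{3} = -2 + \frac{366941}{27} = \frac{366887}{27} \approx 13588.0$)
$- Q = \left(-1\right) \frac{366887}{27} = - \frac{366887}{27}$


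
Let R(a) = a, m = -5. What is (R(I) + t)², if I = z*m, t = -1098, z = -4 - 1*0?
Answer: 1162084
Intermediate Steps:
z = -4 (z = -4 + 0 = -4)
I = 20 (I = -4*(-5) = 20)
(R(I) + t)² = (20 - 1098)² = (-1078)² = 1162084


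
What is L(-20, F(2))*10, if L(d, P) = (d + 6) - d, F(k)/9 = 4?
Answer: 60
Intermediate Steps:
F(k) = 36 (F(k) = 9*4 = 36)
L(d, P) = 6 (L(d, P) = (6 + d) - d = 6)
L(-20, F(2))*10 = 6*10 = 60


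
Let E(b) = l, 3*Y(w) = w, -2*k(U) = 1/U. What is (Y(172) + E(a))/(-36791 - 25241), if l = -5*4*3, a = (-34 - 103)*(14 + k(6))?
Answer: 1/23262 ≈ 4.2989e-5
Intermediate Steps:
k(U) = -1/(2*U)
a = -22879/12 (a = (-34 - 103)*(14 - ½/6) = -137*(14 - ½*⅙) = -137*(14 - 1/12) = -137*167/12 = -22879/12 ≈ -1906.6)
Y(w) = w/3
l = -60 (l = -20*3 = -60)
E(b) = -60
(Y(172) + E(a))/(-36791 - 25241) = ((⅓)*172 - 60)/(-36791 - 25241) = (172/3 - 60)/(-62032) = -8/3*(-1/62032) = 1/23262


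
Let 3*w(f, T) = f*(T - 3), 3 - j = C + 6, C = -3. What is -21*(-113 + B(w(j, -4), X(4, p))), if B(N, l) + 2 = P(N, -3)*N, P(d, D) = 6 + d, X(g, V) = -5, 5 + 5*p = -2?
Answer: 2415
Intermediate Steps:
p = -7/5 (p = -1 + (⅕)*(-2) = -1 - ⅖ = -7/5 ≈ -1.4000)
j = 0 (j = 3 - (-3 + 6) = 3 - 1*3 = 3 - 3 = 0)
w(f, T) = f*(-3 + T)/3 (w(f, T) = (f*(T - 3))/3 = (f*(-3 + T))/3 = f*(-3 + T)/3)
B(N, l) = -2 + N*(6 + N) (B(N, l) = -2 + (6 + N)*N = -2 + N*(6 + N))
-21*(-113 + B(w(j, -4), X(4, p))) = -21*(-113 + (-2 + ((⅓)*0*(-3 - 4))*(6 + (⅓)*0*(-3 - 4)))) = -21*(-113 + (-2 + ((⅓)*0*(-7))*(6 + (⅓)*0*(-7)))) = -21*(-113 + (-2 + 0*(6 + 0))) = -21*(-113 + (-2 + 0*6)) = -21*(-113 + (-2 + 0)) = -21*(-113 - 2) = -21*(-115) = 2415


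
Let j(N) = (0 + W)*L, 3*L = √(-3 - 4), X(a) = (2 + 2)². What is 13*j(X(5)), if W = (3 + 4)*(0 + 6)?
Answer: 182*I*√7 ≈ 481.53*I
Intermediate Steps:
X(a) = 16 (X(a) = 4² = 16)
L = I*√7/3 (L = √(-3 - 4)/3 = √(-7)/3 = (I*√7)/3 = I*√7/3 ≈ 0.88192*I)
W = 42 (W = 7*6 = 42)
j(N) = 14*I*√7 (j(N) = (0 + 42)*(I*√7/3) = 42*(I*√7/3) = 14*I*√7)
13*j(X(5)) = 13*(14*I*√7) = 182*I*√7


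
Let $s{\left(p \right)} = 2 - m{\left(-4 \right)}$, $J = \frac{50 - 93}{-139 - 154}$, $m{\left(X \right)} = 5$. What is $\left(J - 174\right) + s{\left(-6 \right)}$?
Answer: $- \frac{51818}{293} \approx -176.85$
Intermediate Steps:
$J = \frac{43}{293}$ ($J = - \frac{43}{-293} = \left(-43\right) \left(- \frac{1}{293}\right) = \frac{43}{293} \approx 0.14676$)
$s{\left(p \right)} = -3$ ($s{\left(p \right)} = 2 - 5 = -3$)
$\left(J - 174\right) + s{\left(-6 \right)} = \left(\frac{43}{293} - 174\right) - 3 = - \frac{50939}{293} - 3 = - \frac{51818}{293}$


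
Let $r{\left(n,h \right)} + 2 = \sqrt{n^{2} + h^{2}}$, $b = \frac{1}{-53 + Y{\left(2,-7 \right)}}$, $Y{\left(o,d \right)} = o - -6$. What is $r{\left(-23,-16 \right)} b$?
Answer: $\frac{2}{45} - \frac{\sqrt{785}}{45} \approx -0.57817$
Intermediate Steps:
$Y{\left(o,d \right)} = 6 + o$ ($Y{\left(o,d \right)} = o + 6 = 6 + o$)
$b = - \frac{1}{45}$ ($b = \frac{1}{-53 + \left(6 + 2\right)} = \frac{1}{-53 + 8} = \frac{1}{-45} = - \frac{1}{45} \approx -0.022222$)
$r{\left(n,h \right)} = -2 + \sqrt{h^{2} + n^{2}}$ ($r{\left(n,h \right)} = -2 + \sqrt{n^{2} + h^{2}} = -2 + \sqrt{h^{2} + n^{2}}$)
$r{\left(-23,-16 \right)} b = \left(-2 + \sqrt{\left(-16\right)^{2} + \left(-23\right)^{2}}\right) \left(- \frac{1}{45}\right) = \left(-2 + \sqrt{256 + 529}\right) \left(- \frac{1}{45}\right) = \left(-2 + \sqrt{785}\right) \left(- \frac{1}{45}\right) = \frac{2}{45} - \frac{\sqrt{785}}{45}$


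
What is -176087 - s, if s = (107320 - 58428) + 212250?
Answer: -437229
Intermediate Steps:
s = 261142 (s = 48892 + 212250 = 261142)
-176087 - s = -176087 - 1*261142 = -176087 - 261142 = -437229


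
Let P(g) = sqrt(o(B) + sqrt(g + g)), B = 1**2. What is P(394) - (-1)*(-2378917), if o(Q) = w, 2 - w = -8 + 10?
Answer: -2378917 + sqrt(2)*197**(1/4) ≈ -2.3789e+6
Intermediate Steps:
w = 0 (w = 2 - (-8 + 10) = 2 - 1*2 = 2 - 2 = 0)
B = 1
o(Q) = 0
P(g) = 2**(1/4)*g**(1/4) (P(g) = sqrt(0 + sqrt(g + g)) = sqrt(0 + sqrt(2*g)) = sqrt(0 + sqrt(2)*sqrt(g)) = sqrt(sqrt(2)*sqrt(g)) = 2**(1/4)*g**(1/4))
P(394) - (-1)*(-2378917) = 2**(1/4)*394**(1/4) - (-1)*(-2378917) = sqrt(2)*197**(1/4) - 1*2378917 = sqrt(2)*197**(1/4) - 2378917 = -2378917 + sqrt(2)*197**(1/4)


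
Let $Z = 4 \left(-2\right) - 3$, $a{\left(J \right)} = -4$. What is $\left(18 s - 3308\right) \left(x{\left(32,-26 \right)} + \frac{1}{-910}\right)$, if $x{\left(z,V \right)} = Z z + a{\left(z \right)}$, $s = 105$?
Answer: $\frac{229688349}{455} \approx 5.0481 \cdot 10^{5}$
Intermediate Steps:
$Z = -11$ ($Z = -8 - 3 = -11$)
$x{\left(z,V \right)} = -4 - 11 z$ ($x{\left(z,V \right)} = - 11 z - 4 = -4 - 11 z$)
$\left(18 s - 3308\right) \left(x{\left(32,-26 \right)} + \frac{1}{-910}\right) = \left(18 \cdot 105 - 3308\right) \left(\left(-4 - 352\right) + \frac{1}{-910}\right) = \left(1890 - 3308\right) \left(\left(-4 - 352\right) - \frac{1}{910}\right) = - 1418 \left(-356 - \frac{1}{910}\right) = \left(-1418\right) \left(- \frac{323961}{910}\right) = \frac{229688349}{455}$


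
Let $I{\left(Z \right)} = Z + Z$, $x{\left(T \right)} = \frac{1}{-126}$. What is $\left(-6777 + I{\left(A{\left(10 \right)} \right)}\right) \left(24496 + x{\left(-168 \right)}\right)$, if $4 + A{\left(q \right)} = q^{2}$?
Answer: $- \frac{6774856525}{42} \approx -1.6131 \cdot 10^{8}$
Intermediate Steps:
$A{\left(q \right)} = -4 + q^{2}$
$x{\left(T \right)} = - \frac{1}{126}$
$I{\left(Z \right)} = 2 Z$
$\left(-6777 + I{\left(A{\left(10 \right)} \right)}\right) \left(24496 + x{\left(-168 \right)}\right) = \left(-6777 + 2 \left(-4 + 10^{2}\right)\right) \left(24496 - \frac{1}{126}\right) = \left(-6777 + 2 \left(-4 + 100\right)\right) \frac{3086495}{126} = \left(-6777 + 2 \cdot 96\right) \frac{3086495}{126} = \left(-6777 + 192\right) \frac{3086495}{126} = \left(-6585\right) \frac{3086495}{126} = - \frac{6774856525}{42}$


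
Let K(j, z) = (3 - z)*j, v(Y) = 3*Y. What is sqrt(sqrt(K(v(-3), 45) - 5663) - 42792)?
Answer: sqrt(-42792 + I*sqrt(5285)) ≈ 0.176 + 206.86*I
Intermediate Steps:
K(j, z) = j*(3 - z)
sqrt(sqrt(K(v(-3), 45) - 5663) - 42792) = sqrt(sqrt((3*(-3))*(3 - 1*45) - 5663) - 42792) = sqrt(sqrt(-9*(3 - 45) - 5663) - 42792) = sqrt(sqrt(-9*(-42) - 5663) - 42792) = sqrt(sqrt(378 - 5663) - 42792) = sqrt(sqrt(-5285) - 42792) = sqrt(I*sqrt(5285) - 42792) = sqrt(-42792 + I*sqrt(5285))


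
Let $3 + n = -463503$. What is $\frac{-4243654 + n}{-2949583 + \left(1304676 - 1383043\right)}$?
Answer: $\frac{470716}{302795} \approx 1.5546$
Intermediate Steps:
$n = -463506$ ($n = -3 - 463503 = -463506$)
$\frac{-4243654 + n}{-2949583 + \left(1304676 - 1383043\right)} = \frac{-4243654 - 463506}{-2949583 + \left(1304676 - 1383043\right)} = - \frac{4707160}{-2949583 + \left(1304676 - 1383043\right)} = - \frac{4707160}{-2949583 - 78367} = - \frac{4707160}{-3027950} = \left(-4707160\right) \left(- \frac{1}{3027950}\right) = \frac{470716}{302795}$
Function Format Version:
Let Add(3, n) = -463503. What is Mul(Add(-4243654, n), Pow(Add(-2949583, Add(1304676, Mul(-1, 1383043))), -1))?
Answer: Rational(470716, 302795) ≈ 1.5546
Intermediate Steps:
n = -463506 (n = Add(-3, -463503) = -463506)
Mul(Add(-4243654, n), Pow(Add(-2949583, Add(1304676, Mul(-1, 1383043))), -1)) = Mul(Add(-4243654, -463506), Pow(Add(-2949583, Add(1304676, Mul(-1, 1383043))), -1)) = Mul(-4707160, Pow(Add(-2949583, Add(1304676, -1383043)), -1)) = Mul(-4707160, Pow(Add(-2949583, -78367), -1)) = Mul(-4707160, Pow(-3027950, -1)) = Mul(-4707160, Rational(-1, 3027950)) = Rational(470716, 302795)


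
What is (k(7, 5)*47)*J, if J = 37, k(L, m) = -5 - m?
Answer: -17390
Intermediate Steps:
(k(7, 5)*47)*J = ((-5 - 1*5)*47)*37 = ((-5 - 5)*47)*37 = -10*47*37 = -470*37 = -17390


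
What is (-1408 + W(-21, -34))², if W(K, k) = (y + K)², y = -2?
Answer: 772641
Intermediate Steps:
W(K, k) = (-2 + K)²
(-1408 + W(-21, -34))² = (-1408 + (-2 - 21)²)² = (-1408 + (-23)²)² = (-1408 + 529)² = (-879)² = 772641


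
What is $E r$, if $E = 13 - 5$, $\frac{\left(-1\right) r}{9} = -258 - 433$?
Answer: $49752$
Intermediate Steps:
$r = 6219$ ($r = - 9 \left(-258 - 433\right) = \left(-9\right) \left(-691\right) = 6219$)
$E = 8$
$E r = 8 \cdot 6219 = 49752$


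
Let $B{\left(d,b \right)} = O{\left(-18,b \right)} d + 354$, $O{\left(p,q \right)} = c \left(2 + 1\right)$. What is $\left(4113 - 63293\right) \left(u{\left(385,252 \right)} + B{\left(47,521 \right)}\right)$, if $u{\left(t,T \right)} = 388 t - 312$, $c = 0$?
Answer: $-8842793960$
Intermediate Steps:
$O{\left(p,q \right)} = 0$ ($O{\left(p,q \right)} = 0 \left(2 + 1\right) = 0 \cdot 3 = 0$)
$u{\left(t,T \right)} = -312 + 388 t$
$B{\left(d,b \right)} = 354$ ($B{\left(d,b \right)} = 0 d + 354 = 0 + 354 = 354$)
$\left(4113 - 63293\right) \left(u{\left(385,252 \right)} + B{\left(47,521 \right)}\right) = \left(4113 - 63293\right) \left(\left(-312 + 388 \cdot 385\right) + 354\right) = - 59180 \left(\left(-312 + 149380\right) + 354\right) = - 59180 \left(149068 + 354\right) = \left(-59180\right) 149422 = -8842793960$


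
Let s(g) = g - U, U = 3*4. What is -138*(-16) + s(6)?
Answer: 2202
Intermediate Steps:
U = 12
s(g) = -12 + g (s(g) = g - 1*12 = g - 12 = -12 + g)
-138*(-16) + s(6) = -138*(-16) + (-12 + 6) = 2208 - 6 = 2202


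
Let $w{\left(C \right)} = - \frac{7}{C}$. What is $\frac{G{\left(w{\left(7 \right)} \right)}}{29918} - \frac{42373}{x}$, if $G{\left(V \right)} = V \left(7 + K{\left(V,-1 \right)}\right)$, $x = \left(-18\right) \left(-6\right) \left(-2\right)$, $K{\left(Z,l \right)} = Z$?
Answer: $\frac{633857059}{3231144} \approx 196.17$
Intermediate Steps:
$x = -216$ ($x = 108 \left(-2\right) = -216$)
$G{\left(V \right)} = V \left(7 + V\right)$
$\frac{G{\left(w{\left(7 \right)} \right)}}{29918} - \frac{42373}{x} = \frac{- \frac{7}{7} \left(7 - \frac{7}{7}\right)}{29918} - \frac{42373}{-216} = \left(-7\right) \frac{1}{7} \left(7 - 1\right) \frac{1}{29918} - - \frac{42373}{216} = - (7 - 1) \frac{1}{29918} + \frac{42373}{216} = \left(-1\right) 6 \cdot \frac{1}{29918} + \frac{42373}{216} = \left(-6\right) \frac{1}{29918} + \frac{42373}{216} = - \frac{3}{14959} + \frac{42373}{216} = \frac{633857059}{3231144}$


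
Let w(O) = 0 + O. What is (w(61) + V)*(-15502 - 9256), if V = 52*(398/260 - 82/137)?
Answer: -1856627178/685 ≈ -2.7104e+6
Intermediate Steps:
V = 33206/685 (V = 52*(398*(1/260) - 82*1/137) = 52*(199/130 - 82/137) = 52*(16603/17810) = 33206/685 ≈ 48.476)
w(O) = O
(w(61) + V)*(-15502 - 9256) = (61 + 33206/685)*(-15502 - 9256) = (74991/685)*(-24758) = -1856627178/685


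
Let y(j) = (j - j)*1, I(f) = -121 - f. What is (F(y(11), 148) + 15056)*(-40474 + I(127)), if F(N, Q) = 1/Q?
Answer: -45370192329/74 ≈ -6.1311e+8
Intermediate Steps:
y(j) = 0 (y(j) = 0*1 = 0)
(F(y(11), 148) + 15056)*(-40474 + I(127)) = (1/148 + 15056)*(-40474 + (-121 - 1*127)) = (1/148 + 15056)*(-40474 + (-121 - 127)) = 2228289*(-40474 - 248)/148 = (2228289/148)*(-40722) = -45370192329/74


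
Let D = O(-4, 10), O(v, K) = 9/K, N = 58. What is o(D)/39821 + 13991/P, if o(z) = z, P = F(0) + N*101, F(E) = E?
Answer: 1392852208/583178545 ≈ 2.3884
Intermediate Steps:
D = 9/10 ≈ 0.90000
P = 5858 (P = 0 + 58*101 = 0 + 5858 = 5858)
o(D)/39821 + 13991/P = (9/10)/39821 + 13991/5858 = (9/10)*(1/39821) + 13991*(1/5858) = 9/398210 + 13991/5858 = 1392852208/583178545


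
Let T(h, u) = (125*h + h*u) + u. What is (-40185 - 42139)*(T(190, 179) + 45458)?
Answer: -8512054628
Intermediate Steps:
T(h, u) = u + 125*h + h*u
(-40185 - 42139)*(T(190, 179) + 45458) = (-40185 - 42139)*((179 + 125*190 + 190*179) + 45458) = -82324*((179 + 23750 + 34010) + 45458) = -82324*(57939 + 45458) = -82324*103397 = -8512054628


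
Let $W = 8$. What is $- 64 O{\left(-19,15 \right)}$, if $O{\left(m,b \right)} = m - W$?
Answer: $1728$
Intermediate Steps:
$O{\left(m,b \right)} = -8 + m$ ($O{\left(m,b \right)} = m - 8 = -8 + m$)
$- 64 O{\left(-19,15 \right)} = - 64 \left(-8 - 19\right) = \left(-64\right) \left(-27\right) = 1728$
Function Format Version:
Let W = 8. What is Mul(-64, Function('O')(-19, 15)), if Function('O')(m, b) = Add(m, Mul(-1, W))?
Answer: 1728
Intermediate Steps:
Function('O')(m, b) = Add(-8, m) (Function('O')(m, b) = Add(m, Mul(-1, 8)) = Add(m, -8) = Add(-8, m))
Mul(-64, Function('O')(-19, 15)) = Mul(-64, Add(-8, -19)) = Mul(-64, -27) = 1728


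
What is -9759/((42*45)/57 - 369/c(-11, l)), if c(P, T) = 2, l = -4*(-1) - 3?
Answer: 123614/1917 ≈ 64.483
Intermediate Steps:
l = 1 (l = 4 - 3 = 1)
-9759/((42*45)/57 - 369/c(-11, l)) = -9759/((42*45)/57 - 369/2) = -9759/(1890*(1/57) - 369*½) = -9759/(630/19 - 369/2) = -9759/(-5751/38) = -9759*(-38/5751) = 123614/1917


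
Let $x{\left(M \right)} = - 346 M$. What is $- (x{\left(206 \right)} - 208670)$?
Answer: $279946$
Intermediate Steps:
$- (x{\left(206 \right)} - 208670) = - (\left(-346\right) 206 - 208670) = - (-71276 - 208670) = \left(-1\right) \left(-279946\right) = 279946$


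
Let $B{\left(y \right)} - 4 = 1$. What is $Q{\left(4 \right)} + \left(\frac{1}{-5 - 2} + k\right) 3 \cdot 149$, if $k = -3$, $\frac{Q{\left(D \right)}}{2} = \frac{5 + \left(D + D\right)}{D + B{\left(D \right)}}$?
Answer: $- \frac{88324}{63} \approx -1402.0$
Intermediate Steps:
$B{\left(y \right)} = 5$ ($B{\left(y \right)} = 4 + 1 = 5$)
$Q{\left(D \right)} = \frac{2 \left(5 + 2 D\right)}{5 + D}$ ($Q{\left(D \right)} = 2 \frac{5 + \left(D + D\right)}{D + 5} = 2 \frac{5 + 2 D}{5 + D} = \frac{2 \left(5 + 2 D\right)}{5 + D}$)
$Q{\left(4 \right)} + \left(\frac{1}{-5 - 2} + k\right) 3 \cdot 149 = \frac{2 \left(5 + 2 \cdot 4\right)}{5 + 4} + \left(\frac{1}{-5 - 2} - 3\right) 3 \cdot 149 = \frac{2 \left(5 + 8\right)}{9} + \left(\frac{1}{-7} - 3\right) 3 \cdot 149 = 2 \cdot \frac{1}{9} \cdot 13 + \left(- \frac{1}{7} - 3\right) 3 \cdot 149 = \frac{26}{9} + \left(- \frac{22}{7}\right) 3 \cdot 149 = \frac{26}{9} - \frac{9834}{7} = - \frac{88324}{63}$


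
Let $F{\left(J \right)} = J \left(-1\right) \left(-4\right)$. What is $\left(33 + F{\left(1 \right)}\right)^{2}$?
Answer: $1369$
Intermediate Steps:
$F{\left(J \right)} = 4 J$ ($F{\left(J \right)} = - J \left(-4\right) = 4 J$)
$\left(33 + F{\left(1 \right)}\right)^{2} = \left(33 + 4 \cdot 1\right)^{2} = \left(33 + 4\right)^{2} = 37^{2} = 1369$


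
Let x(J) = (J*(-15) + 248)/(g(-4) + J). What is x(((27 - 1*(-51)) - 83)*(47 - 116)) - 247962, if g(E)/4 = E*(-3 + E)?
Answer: -113323561/457 ≈ -2.4797e+5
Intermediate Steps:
g(E) = 4*E*(-3 + E) (g(E) = 4*(E*(-3 + E)) = 4*E*(-3 + E))
x(J) = (248 - 15*J)/(112 + J) (x(J) = (J*(-15) + 248)/(4*(-4)*(-3 - 4) + J) = (-15*J + 248)/(4*(-4)*(-7) + J) = (248 - 15*J)/(112 + J))
x(((27 - 1*(-51)) - 83)*(47 - 116)) - 247962 = (248 - 15*((27 - 1*(-51)) - 83)*(47 - 116))/(112 + ((27 - 1*(-51)) - 83)*(47 - 116)) - 247962 = (248 - 15*((27 + 51) - 83)*(-69))/(112 + ((27 + 51) - 83)*(-69)) - 247962 = (248 - 15*(78 - 83)*(-69))/(112 + (78 - 83)*(-69)) - 247962 = (248 - (-75)*(-69))/(112 - 5*(-69)) - 247962 = (248 - 15*345)/(112 + 345) - 247962 = (248 - 5175)/457 - 247962 = (1/457)*(-4927) - 247962 = -4927/457 - 247962 = -113323561/457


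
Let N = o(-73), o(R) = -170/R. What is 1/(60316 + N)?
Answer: 73/4403238 ≈ 1.6579e-5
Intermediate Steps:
N = 170/73 (N = -170/(-73) = -170*(-1/73) = 170/73 ≈ 2.3288)
1/(60316 + N) = 1/(60316 + 170/73) = 1/(4403238/73) = 73/4403238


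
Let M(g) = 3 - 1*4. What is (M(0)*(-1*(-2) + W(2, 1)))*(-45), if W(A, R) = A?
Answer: 180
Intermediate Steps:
M(g) = -1 (M(g) = 3 - 4 = -1)
(M(0)*(-1*(-2) + W(2, 1)))*(-45) = -(-1*(-2) + 2)*(-45) = -(2 + 2)*(-45) = -1*4*(-45) = -4*(-45) = 180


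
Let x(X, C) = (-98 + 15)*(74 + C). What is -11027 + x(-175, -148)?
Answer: -4885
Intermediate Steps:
x(X, C) = -6142 - 83*C (x(X, C) = -83*(74 + C) = -6142 - 83*C)
-11027 + x(-175, -148) = -11027 + (-6142 - 83*(-148)) = -11027 + (-6142 + 12284) = -11027 + 6142 = -4885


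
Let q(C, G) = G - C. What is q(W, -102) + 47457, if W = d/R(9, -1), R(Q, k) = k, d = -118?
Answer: 47237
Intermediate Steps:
W = 118 (W = -118/(-1) = -118*(-1) = 118)
q(W, -102) + 47457 = (-102 - 1*118) + 47457 = (-102 - 118) + 47457 = -220 + 47457 = 47237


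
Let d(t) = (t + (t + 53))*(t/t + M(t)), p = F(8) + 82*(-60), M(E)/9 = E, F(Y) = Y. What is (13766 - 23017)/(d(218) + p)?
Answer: -9251/954995 ≈ -0.0096870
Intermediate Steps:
M(E) = 9*E
p = -4912 (p = 8 + 82*(-60) = 8 - 4920 = -4912)
d(t) = (1 + 9*t)*(53 + 2*t) (d(t) = (t + (t + 53))*(t/t + 9*t) = (t + (53 + t))*(1 + 9*t) = (53 + 2*t)*(1 + 9*t) = (1 + 9*t)*(53 + 2*t))
(13766 - 23017)/(d(218) + p) = (13766 - 23017)/((53 + 18*218² + 479*218) - 4912) = -9251/((53 + 18*47524 + 104422) - 4912) = -9251/((53 + 855432 + 104422) - 4912) = -9251/(959907 - 4912) = -9251/954995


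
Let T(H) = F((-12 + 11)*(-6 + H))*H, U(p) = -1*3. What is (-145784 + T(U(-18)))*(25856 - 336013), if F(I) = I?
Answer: 45224302327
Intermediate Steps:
U(p) = -3
T(H) = H*(6 - H) (T(H) = ((-12 + 11)*(-6 + H))*H = (-(-6 + H))*H = (6 - H)*H = H*(6 - H))
(-145784 + T(U(-18)))*(25856 - 336013) = (-145784 - 3*(6 - 1*(-3)))*(25856 - 336013) = (-145784 - 3*(6 + 3))*(-310157) = (-145784 - 3*9)*(-310157) = (-145784 - 27)*(-310157) = -145811*(-310157) = 45224302327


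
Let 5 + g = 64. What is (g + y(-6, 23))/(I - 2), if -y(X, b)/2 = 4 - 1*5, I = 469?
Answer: 61/467 ≈ 0.13062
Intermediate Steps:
g = 59 (g = -5 + 64 = 59)
y(X, b) = 2 (y(X, b) = -2*(4 - 1*5) = -2*(4 - 5) = -2*(-1) = 2)
(g + y(-6, 23))/(I - 2) = (59 + 2)/(469 - 2) = 61/467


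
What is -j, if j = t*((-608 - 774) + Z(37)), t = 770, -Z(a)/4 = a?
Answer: 1178100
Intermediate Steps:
Z(a) = -4*a
j = -1178100 (j = 770*((-608 - 774) - 4*37) = 770*(-1382 - 148) = 770*(-1530) = -1178100)
-j = -1*(-1178100) = 1178100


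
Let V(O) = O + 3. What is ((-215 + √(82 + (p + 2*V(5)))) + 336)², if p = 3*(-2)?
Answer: 14733 + 484*√23 ≈ 17054.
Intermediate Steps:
V(O) = 3 + O
p = -6
((-215 + √(82 + (p + 2*V(5)))) + 336)² = ((-215 + √(82 + (-6 + 2*(3 + 5)))) + 336)² = ((-215 + √(82 + (-6 + 2*8))) + 336)² = ((-215 + √(82 + (-6 + 16))) + 336)² = ((-215 + √(82 + 10)) + 336)² = ((-215 + √92) + 336)² = ((-215 + 2*√23) + 336)² = (121 + 2*√23)²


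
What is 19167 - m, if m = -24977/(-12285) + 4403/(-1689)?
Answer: 132571661219/6916455 ≈ 19168.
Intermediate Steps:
m = -3968234/6916455 (m = -24977*(-1/12285) + 4403*(-1/1689) = 24977/12285 - 4403/1689 = -3968234/6916455 ≈ -0.57374)
19167 - m = 19167 - 1*(-3968234/6916455) = 19167 + 3968234/6916455 = 132571661219/6916455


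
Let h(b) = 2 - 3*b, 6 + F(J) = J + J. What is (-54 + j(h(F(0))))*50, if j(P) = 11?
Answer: -2150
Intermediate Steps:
F(J) = -6 + 2*J (F(J) = -6 + (J + J) = -6 + 2*J)
(-54 + j(h(F(0))))*50 = (-54 + 11)*50 = -43*50 = -2150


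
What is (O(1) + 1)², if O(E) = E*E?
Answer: 4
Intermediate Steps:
O(E) = E²
(O(1) + 1)² = (1² + 1)² = (1 + 1)² = 2² = 4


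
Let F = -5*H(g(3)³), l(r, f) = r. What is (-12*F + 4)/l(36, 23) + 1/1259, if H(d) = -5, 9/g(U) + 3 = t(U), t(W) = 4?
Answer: -93157/11331 ≈ -8.2214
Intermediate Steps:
g(U) = 9 (g(U) = 9/(-3 + 4) = 9/1 = 9*1 = 9)
F = 25 (F = -5*(-5) = 25)
(-12*F + 4)/l(36, 23) + 1/1259 = (-12*25 + 4)/36 + 1/1259 = (-300 + 4)/36 + 1/1259 = (1/36)*(-296) + 1/1259 = -74/9 + 1/1259 = -93157/11331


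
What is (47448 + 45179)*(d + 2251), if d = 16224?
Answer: 1711283825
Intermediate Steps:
(47448 + 45179)*(d + 2251) = (47448 + 45179)*(16224 + 2251) = 92627*18475 = 1711283825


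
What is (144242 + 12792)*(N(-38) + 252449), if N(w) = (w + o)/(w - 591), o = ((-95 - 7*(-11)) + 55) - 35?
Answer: 24935500624538/629 ≈ 3.9643e+10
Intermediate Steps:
o = 2 (o = ((-95 + 77) + 55) - 35 = (-18 + 55) - 35 = 37 - 35 = 2)
N(w) = (2 + w)/(-591 + w) (N(w) = (w + 2)/(w - 591) = (2 + w)/(-591 + w))
(144242 + 12792)*(N(-38) + 252449) = (144242 + 12792)*((2 - 38)/(-591 - 38) + 252449) = 157034*(-36/(-629) + 252449) = 157034*(-1/629*(-36) + 252449) = 157034*(36/629 + 252449) = 157034*(158790457/629) = 24935500624538/629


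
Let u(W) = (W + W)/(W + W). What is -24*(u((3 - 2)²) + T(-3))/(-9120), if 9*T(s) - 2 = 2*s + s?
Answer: 1/1710 ≈ 0.00058480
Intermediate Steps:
u(W) = 1 (u(W) = (2*W)/((2*W)) = (2*W)*(1/(2*W)) = 1)
T(s) = 2/9 + s/3 (T(s) = 2/9 + (2*s + s)/9 = 2/9 + (3*s)/9 = 2/9 + s/3)
-24*(u((3 - 2)²) + T(-3))/(-9120) = -24*(1 + (2/9 + (⅓)*(-3)))/(-9120) = -24*(1 + (2/9 - 1))*(-1/9120) = -24*(1 - 7/9)*(-1/9120) = -24*2/9*(-1/9120) = -16/3*(-1/9120) = 1/1710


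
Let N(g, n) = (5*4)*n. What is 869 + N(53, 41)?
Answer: 1689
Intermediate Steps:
N(g, n) = 20*n
869 + N(53, 41) = 869 + 20*41 = 869 + 820 = 1689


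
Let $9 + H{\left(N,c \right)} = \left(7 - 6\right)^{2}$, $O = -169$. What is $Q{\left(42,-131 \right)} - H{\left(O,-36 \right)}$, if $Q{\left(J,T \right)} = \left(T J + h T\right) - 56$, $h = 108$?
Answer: $-19698$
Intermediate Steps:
$H{\left(N,c \right)} = -8$ ($H{\left(N,c \right)} = -9 + \left(7 - 6\right)^{2} = -9 + 1^{2} = -9 + 1 = -8$)
$Q{\left(J,T \right)} = -56 + 108 T + J T$ ($Q{\left(J,T \right)} = \left(T J + 108 T\right) - 56 = \left(J T + 108 T\right) - 56 = \left(108 T + J T\right) - 56 = -56 + 108 T + J T$)
$Q{\left(42,-131 \right)} - H{\left(O,-36 \right)} = \left(-56 + 108 \left(-131\right) + 42 \left(-131\right)\right) - -8 = \left(-56 - 14148 - 5502\right) + 8 = -19706 + 8 = -19698$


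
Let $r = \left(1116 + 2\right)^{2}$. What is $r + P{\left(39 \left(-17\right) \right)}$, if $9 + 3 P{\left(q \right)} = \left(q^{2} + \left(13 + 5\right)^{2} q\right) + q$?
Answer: $1324619$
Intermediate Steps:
$P{\left(q \right)} = -3 + \frac{q^{2}}{3} + \frac{325 q}{3}$ ($P{\left(q \right)} = -3 + \frac{\left(q^{2} + \left(13 + 5\right)^{2} q\right) + q}{3} = -3 + \frac{\left(q^{2} + 18^{2} q\right) + q}{3} = -3 + \frac{\left(q^{2} + 324 q\right) + q}{3} = -3 + \frac{q^{2} + 325 q}{3} = -3 + \left(\frac{q^{2}}{3} + \frac{325 q}{3}\right) = -3 + \frac{q^{2}}{3} + \frac{325 q}{3}$)
$r = 1249924$ ($r = 1118^{2} = 1249924$)
$r + P{\left(39 \left(-17\right) \right)} = 1249924 + \left(-3 + \frac{\left(39 \left(-17\right)\right)^{2}}{3} + \frac{325 \cdot 39 \left(-17\right)}{3}\right) = 1249924 + \left(-3 + \frac{\left(-663\right)^{2}}{3} + \frac{325}{3} \left(-663\right)\right) = 1249924 - -74695 = 1249924 + 74695 = 1324619$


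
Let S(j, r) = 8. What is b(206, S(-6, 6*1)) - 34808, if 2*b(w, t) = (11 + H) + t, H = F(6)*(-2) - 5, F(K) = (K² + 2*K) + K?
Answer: -34855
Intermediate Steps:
F(K) = K² + 3*K
H = -113 (H = (6*(3 + 6))*(-2) - 5 = (6*9)*(-2) - 5 = 54*(-2) - 5 = -108 - 5 = -113)
b(w, t) = -51 + t/2 (b(w, t) = ((11 - 113) + t)/2 = (-102 + t)/2 = -51 + t/2)
b(206, S(-6, 6*1)) - 34808 = (-51 + (½)*8) - 34808 = (-51 + 4) - 34808 = -47 - 34808 = -34855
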